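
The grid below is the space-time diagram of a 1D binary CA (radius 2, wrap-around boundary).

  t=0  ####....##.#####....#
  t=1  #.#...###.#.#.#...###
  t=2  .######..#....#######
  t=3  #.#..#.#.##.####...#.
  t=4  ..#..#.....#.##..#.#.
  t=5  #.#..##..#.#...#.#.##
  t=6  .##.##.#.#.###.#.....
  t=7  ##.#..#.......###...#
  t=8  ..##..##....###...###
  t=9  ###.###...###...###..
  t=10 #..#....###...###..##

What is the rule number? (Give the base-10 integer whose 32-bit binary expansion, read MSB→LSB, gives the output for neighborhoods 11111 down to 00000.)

1310360058

  ##### -> .   bit 31 = 0  t=0,i=1
  ####. -> #   bit 30 = 1  t=0,i=2
  ###.# -> .   bit 29 = 0  t=1,i=0
  ###.. -> .   bit 28 = 0  t=0,i=3
  ##.## -> #   bit 27 = 1  t=0,i=10
  ##.#. -> #   bit 26 = 1  t=1,i=1
  ##..# -> #   bit 25 = 1  t=2,i=7
  ##... -> .   bit 24 = 0  t=0,i=4
  #.### -> .   bit 23 = 0  t=0,i=11
  #.##. -> .   bit 22 = 0  t=3,i=9
  #.#.# -> .   bit 21 = 0  t=1,i=10
  #.#.. -> #   bit 20 = 1  t=1,i=2
  #..## -> #   bit 19 = 1  t=5,i=4
  #..#. -> .   bit 18 = 0  t=2,i=8
  #...# -> #   bit 17 = 1  t=1,i=4
  #.... -> .   bit 16 = 0  t=0,i=5
  .#### -> #   bit 15 = 1  t=0,i=0
  .###. -> .   bit 14 = 0  t=1,i=7
  .##.# -> .   bit 13 = 0  t=0,i=9
  .##.. -> .   bit 12 = 0  t=4,i=14
  .#.## -> .   bit 11 = 0  t=3,i=8
  .#.#. -> .   bit 10 = 0  t=1,i=11
  .#..# -> .   bit 9 = 0  t=3,i=3
  .#... -> #   bit 8 = 1  t=1,i=3
  ..### -> #   bit 7 = 1  t=0,i=20
  ..##. -> #   bit 6 = 1  t=0,i=8
  ..#.# -> #   bit 5 = 1  t=3,i=5
  ..#.. -> #   bit 4 = 1  t=2,i=9
  ...## -> #   bit 3 = 1  t=0,i=7
  ...#. -> .   bit 2 = 0  t=3,i=18
  ....# -> #   bit 1 = 1  t=0,i=6
  ..... -> .   bit 0 = 0  t=4,i=8
  bits 01001110000110101000000111111010 = 1310360058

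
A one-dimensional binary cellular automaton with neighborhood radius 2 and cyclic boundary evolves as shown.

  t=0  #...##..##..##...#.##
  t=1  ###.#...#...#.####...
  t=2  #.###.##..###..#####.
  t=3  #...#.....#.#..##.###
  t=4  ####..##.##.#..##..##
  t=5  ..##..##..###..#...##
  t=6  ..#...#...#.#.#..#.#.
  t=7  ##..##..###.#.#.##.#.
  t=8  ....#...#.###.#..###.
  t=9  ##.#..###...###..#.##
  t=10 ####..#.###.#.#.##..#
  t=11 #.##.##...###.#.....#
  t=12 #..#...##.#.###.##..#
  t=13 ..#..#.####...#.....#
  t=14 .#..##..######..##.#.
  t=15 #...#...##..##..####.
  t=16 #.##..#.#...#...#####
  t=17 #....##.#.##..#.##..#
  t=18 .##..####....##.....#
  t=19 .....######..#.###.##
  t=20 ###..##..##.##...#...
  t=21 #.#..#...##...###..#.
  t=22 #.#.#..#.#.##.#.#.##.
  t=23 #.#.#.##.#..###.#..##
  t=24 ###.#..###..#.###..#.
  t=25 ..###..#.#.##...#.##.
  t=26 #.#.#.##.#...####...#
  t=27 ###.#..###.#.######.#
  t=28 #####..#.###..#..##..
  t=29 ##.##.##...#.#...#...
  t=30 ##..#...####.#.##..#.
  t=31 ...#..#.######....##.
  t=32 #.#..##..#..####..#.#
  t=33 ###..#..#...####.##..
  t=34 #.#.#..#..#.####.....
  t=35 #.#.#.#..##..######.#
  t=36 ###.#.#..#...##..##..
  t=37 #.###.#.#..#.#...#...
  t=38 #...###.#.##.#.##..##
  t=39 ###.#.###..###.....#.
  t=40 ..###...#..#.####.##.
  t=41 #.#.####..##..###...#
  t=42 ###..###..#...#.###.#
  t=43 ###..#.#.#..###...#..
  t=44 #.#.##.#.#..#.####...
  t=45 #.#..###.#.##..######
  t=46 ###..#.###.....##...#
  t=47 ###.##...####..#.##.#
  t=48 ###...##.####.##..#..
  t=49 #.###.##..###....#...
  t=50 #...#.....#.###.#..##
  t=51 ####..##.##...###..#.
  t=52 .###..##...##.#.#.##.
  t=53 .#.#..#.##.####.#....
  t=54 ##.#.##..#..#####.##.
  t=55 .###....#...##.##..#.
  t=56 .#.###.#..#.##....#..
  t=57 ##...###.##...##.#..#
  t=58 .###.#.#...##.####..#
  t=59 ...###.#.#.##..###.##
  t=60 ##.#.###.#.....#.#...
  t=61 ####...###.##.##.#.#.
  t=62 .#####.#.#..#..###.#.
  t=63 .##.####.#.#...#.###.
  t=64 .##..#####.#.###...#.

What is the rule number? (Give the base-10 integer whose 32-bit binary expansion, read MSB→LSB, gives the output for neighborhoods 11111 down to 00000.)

  [31] ##### => .  t=2,i=17
  [30] ####. => #  t=1,i=16
  [29] ###.# => #  t=1,i=2
  [28] ###.. => #  t=0,i=0
  [27] ##.## => .  t=2,i=5
  [26] ##.#. => #  t=1,i=3
  [25] ##..# => .  t=0,i=6
  [24] ##... => #  t=0,i=1
  [23] #.### => .  t=0,i=19
  [22] #.##. => .  t=2,i=6
  [21] #.#.# => #  t=2,i=0
  [20] #.#.. => #  t=1,i=4
  [19] #..## => .  t=0,i=7
  [18] #..#. => #  t=5,i=14
  [17] #...# => #  t=0,i=2
  [16] #.... => #  t=3,i=6
  [15] .#### => #  t=1,i=15
  [14] .###. => .  t=0,i=20
  [13] .##.# => #  t=3,i=16
  [12] .##.. => .  t=0,i=5
  [11] .#.## => .  t=0,i=18
  [10] .#.#. => .  t=3,i=11
  [9] .#..# => .  t=3,i=13
  [8] .#... => .  t=1,i=5
  [7] ..### => #  t=1,i=0
  [6] ..##. => #  t=0,i=4
  [5] ..#.# => #  t=0,i=17
  [4] ..#.. => .  t=1,i=8
  [3] ...## => .  t=0,i=3
  [2] ...#. => #  t=0,i=16
  [1] ....# => .  t=3,i=8
  [0] ..... => #  t=3,i=7
  bits 01110101001101111010000011100101 = 1966579941

1966579941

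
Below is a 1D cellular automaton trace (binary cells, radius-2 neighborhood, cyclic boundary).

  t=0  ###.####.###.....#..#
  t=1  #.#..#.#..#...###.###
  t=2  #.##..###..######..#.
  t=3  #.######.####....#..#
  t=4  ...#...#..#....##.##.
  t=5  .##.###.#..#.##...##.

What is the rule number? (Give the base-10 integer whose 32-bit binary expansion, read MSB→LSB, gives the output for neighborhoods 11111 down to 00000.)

  [31] ##### => .  t=2,i=13
  [30] ####. => .  t=0,i=1
  [29] ###.# => #  t=0,i=2
  [28] ###.. => .  t=0,i=11
  [27] ##.## => .  t=0,i=3
  [26] ##.#. => .  t=1,i=1
  [25] ##..# => #  t=2,i=4
  [24] ##... => .  t=0,i=12
  [23] #.### => .  t=0,i=4
  [22] #.##. => #  t=2,i=2
  [21] #.#.# => #  t=2,i=0
  [20] #.#.. => #  t=1,i=2
  [19] #..## => #  t=0,i=19
  [18] #..#. => .  t=1,i=4
  [17] #...# => #  t=1,i=12
  [16] #.... => .  t=0,i=13
  [15] .#### => #  t=0,i=0
  [14] .###. => #  t=0,i=10
  [13] .##.# => .  t=3,i=0
  [12] .##.. => #  t=2,i=3
  [11] .#.## => .  t=2,i=1
  [10] .#.#. => #  t=1,i=6
  [9] .#..# => #  t=0,i=18
  [8] .#... => #  t=1,i=11
  [7] ..### => #  t=0,i=20
  [6] ..##. => .  t=3,i=20
  [5] ..#.# => .  t=1,i=5
  [4] ..#.. => .  t=0,i=17
  [3] ...## => #  t=1,i=13
  [2] ...#. => #  t=0,i=16
  [1] ....# => #  t=0,i=15
  [0] ..... => #  t=0,i=14
  bits 00100010011110101101011110001111 = 578475919

578475919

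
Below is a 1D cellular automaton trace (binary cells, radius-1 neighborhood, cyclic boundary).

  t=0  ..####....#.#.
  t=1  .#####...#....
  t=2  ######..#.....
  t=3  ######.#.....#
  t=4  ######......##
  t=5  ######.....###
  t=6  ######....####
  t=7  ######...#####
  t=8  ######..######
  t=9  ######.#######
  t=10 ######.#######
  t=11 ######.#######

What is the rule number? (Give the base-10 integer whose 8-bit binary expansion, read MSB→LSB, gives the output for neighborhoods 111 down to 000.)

202

  ###|#  b7=1 t=0,i=3
  ##.|#  b6=1 t=0,i=5
  #.#|.  b5=0 t=0,i=11
  #..|.  b4=0 t=0,i=6
  .##|#  b3=1 t=0,i=2
  .#.|.  b2=0 t=0,i=10
  ..#|#  b1=1 t=0,i=1
  ...|.  b0=0 t=0,i=0
  bits 11001010 = 202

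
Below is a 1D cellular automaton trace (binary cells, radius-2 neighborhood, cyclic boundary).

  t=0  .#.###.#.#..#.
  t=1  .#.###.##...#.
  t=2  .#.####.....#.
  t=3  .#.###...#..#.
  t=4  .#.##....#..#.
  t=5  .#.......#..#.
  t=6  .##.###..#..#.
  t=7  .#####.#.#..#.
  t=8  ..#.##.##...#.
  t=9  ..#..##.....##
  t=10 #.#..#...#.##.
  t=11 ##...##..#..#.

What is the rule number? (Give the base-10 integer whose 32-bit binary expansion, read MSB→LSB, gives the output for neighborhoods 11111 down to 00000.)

1788929401

  [31] ##### => .  t=7,i=3
  [30] ####. => #  t=2,i=5
  [29] ###.# => #  t=0,i=5
  [28] ###.. => .  t=2,i=6
  [27] ##.## => #  t=1,i=6
  [26] ##.#. => .  t=0,i=6
  [25] ##..# => #  t=6,i=7
  [24] ##... => .  t=1,i=9
  [23] #.### => #  t=0,i=3
  [22] #.##. => .  t=1,i=7
  [21] #.#.# => #  t=0,i=7
  [20] #.#.. => .  t=0,i=9
  [19] #..## => .  t=6,i=0
  [18] #..#. => .  t=0,i=0
  [17] #...# => .  t=1,i=10
  [16] #.... => .  t=2,i=8
  [15] .#### => #  t=2,i=4
  [14] .###. => #  t=0,i=4
  [13] .##.# => #  t=6,i=2
  [12] .##.. => .  t=1,i=8
  [11] .#.## => .  t=0,i=2
  [10] .#.#. => #  t=0,i=8
  [9] .#..# => .  t=0,i=10
  [8] .#... => #  t=5,i=2
  [7] ..### => .  t=7,i=1
  [6] ..##. => #  t=6,i=1
  [5] ..#.# => #  t=0,i=1
  [4] ..#.. => #  t=0,i=12
  [3] ...## => #  t=9,i=11
  [2] ...#. => .  t=1,i=11
  [1] ....# => .  t=2,i=10
  [0] ..... => #  t=2,i=9
  bits 01101010101000001110010101111001 = 1788929401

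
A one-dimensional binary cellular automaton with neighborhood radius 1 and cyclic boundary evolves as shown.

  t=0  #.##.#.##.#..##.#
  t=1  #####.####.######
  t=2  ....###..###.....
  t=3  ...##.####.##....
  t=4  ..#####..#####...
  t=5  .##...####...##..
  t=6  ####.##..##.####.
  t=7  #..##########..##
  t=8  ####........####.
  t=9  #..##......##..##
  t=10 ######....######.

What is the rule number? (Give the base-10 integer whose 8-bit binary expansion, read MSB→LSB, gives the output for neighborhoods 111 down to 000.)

  nb ###: next=.  (t=1,i=0, bit7=0)
  nb ##.: next=#  (t=0,i=0, bit6=1)
  nb #.#: next=#  (t=0,i=1, bit5=1)
  nb #..: next=#  (t=0,i=11, bit4=1)
  nb .##: next=#  (t=0,i=2, bit3=1)
  nb .#.: next=.  (t=0,i=5, bit2=0)
  nb ..#: next=#  (t=0,i=12, bit1=1)
  nb ...: next=.  (t=2,i=0, bit0=0)
  bits 01111010 = 122

122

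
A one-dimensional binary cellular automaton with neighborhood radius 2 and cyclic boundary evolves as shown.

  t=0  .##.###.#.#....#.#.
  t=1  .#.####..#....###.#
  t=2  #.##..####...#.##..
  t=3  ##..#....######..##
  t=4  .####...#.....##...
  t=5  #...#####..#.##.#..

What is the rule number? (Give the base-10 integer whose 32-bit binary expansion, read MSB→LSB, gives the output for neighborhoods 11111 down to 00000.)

998657661

  nb #####: next=.  (t=3,i=11, bit31=0)
  nb ####.: next=.  (t=1,i=5, bit30=0)
  nb ###.#: next=#  (t=0,i=6, bit29=1)
  nb ###..: next=#  (t=1,i=6, bit28=1)
  nb ##.##: next=#  (t=0,i=3, bit27=1)
  nb ##.#.: next=.  (t=0,i=7, bit26=0)
  nb ##..#: next=#  (t=1,i=7, bit25=1)
  nb ##...: next=#  (t=2,i=10, bit24=1)
  nb #.###: next=#  (t=0,i=4, bit23=1)
  nb #.##.: next=.  (t=2,i=2, bit22=0)
  nb #.#.#: next=.  (t=0,i=8, bit21=0)
  nb #.#..: next=.  (t=0,i=10, bit20=0)
  nb #..##: next=.  (t=0,i=0, bit19=0)
  nb #..#.: next=#  (t=1,i=8, bit18=1)
  nb #...#: next=#  (t=2,i=11, bit17=1)
  nb #....: next=.  (t=0,i=12, bit16=0)
  nb .####: next=.  (t=1,i=4, bit15=0)
  nb .###.: next=#  (t=0,i=5, bit14=1)
  nb .##.#: next=.  (t=0,i=2, bit13=0)
  nb .##..: next=.  (t=2,i=3, bit12=0)
  nb .#.##: next=#  (t=1,i=2, bit11=1)
  nb .#.#.: next=#  (t=0,i=9, bit10=1)
  nb .#..#: next=#  (t=0,i=18, bit9=1)
  nb .#...: next=.  (t=0,i=11, bit8=0)
  nb ..###: next=.  (t=1,i=14, bit7=0)
  nb ..##.: next=#  (t=0,i=1, bit6=1)
  nb ..#.#: next=#  (t=0,i=15, bit5=1)
  nb ..#..: next=#  (t=1,i=9, bit4=1)
  nb ...##: next=#  (t=1,i=13, bit3=1)
  nb ...#.: next=#  (t=0,i=14, bit2=1)
  nb ....#: next=.  (t=0,i=13, bit1=0)
  nb .....: next=#  (t=4,i=11, bit0=1)
  bits 00111011100001100100111001111101 = 998657661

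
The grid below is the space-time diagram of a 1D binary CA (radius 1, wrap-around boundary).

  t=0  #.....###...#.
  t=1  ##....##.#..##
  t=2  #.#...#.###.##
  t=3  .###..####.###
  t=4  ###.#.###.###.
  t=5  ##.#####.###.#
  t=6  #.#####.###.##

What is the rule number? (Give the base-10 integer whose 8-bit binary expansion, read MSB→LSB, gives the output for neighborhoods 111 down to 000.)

188

  [7] ### => #  t=0,i=7
  [6] ##. => .  t=0,i=8
  [5] #.# => #  t=0,i=13
  [4] #.. => #  t=0,i=1
  [3] .## => #  t=0,i=6
  [2] .#. => #  t=0,i=0
  [1] ..# => .  t=0,i=5
  [0] ... => .  t=0,i=2
  bits 10111100 = 188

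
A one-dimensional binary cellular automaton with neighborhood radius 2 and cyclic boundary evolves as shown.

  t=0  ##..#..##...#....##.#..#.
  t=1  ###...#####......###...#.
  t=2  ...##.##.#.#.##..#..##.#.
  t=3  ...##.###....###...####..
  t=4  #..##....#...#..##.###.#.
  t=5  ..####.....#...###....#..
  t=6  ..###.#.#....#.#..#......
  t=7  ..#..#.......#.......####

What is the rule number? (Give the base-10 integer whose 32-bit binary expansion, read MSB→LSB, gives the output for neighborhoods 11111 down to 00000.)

1196077281

  ##### -> .   bit 31 = 0  t=1,i=8
  ####. -> #   bit 30 = 1  t=1,i=9
  ###.# -> .   bit 29 = 0  t=4,i=21
  ###.. -> .   bit 28 = 0  t=1,i=2
  ##.## -> .   bit 27 = 0  t=2,i=5
  ##.#. -> #   bit 26 = 1  t=0,i=19
  ##..# -> #   bit 25 = 1  t=0,i=2
  ##... -> #   bit 24 = 1  t=0,i=9
  #.### -> .   bit 23 = 0  t=1,i=0
  #.##. -> #   bit 22 = 1  t=0,i=0
  #.#.# -> .   bit 21 = 0  t=2,i=9
  #.#.. -> .   bit 20 = 0  t=0,i=20
  #..## -> #   bit 19 = 1  t=0,i=6
  #..#. -> .   bit 18 = 0  t=0,i=3
  #...# -> #   bit 17 = 1  t=0,i=10
  #.... -> .   bit 16 = 0  t=0,i=14
  .#### -> #   bit 15 = 1  t=1,i=7
  .###. -> .   bit 14 = 0  t=1,i=1
  .##.# -> #   bit 13 = 1  t=0,i=18
  .##.. -> #   bit 12 = 1  t=0,i=1
  .#.## -> .   bit 11 = 0  t=0,i=24
  .#.#. -> .   bit 10 = 0  t=2,i=10
  .#..# -> .   bit 9 = 0  t=0,i=5
  .#... -> .   bit 8 = 0  t=0,i=13
  ..### -> #   bit 7 = 1  t=1,i=6
  ..##. -> #   bit 6 = 1  t=0,i=7
  ..#.# -> #   bit 5 = 1  t=0,i=23
  ..#.. -> .   bit 4 = 0  t=0,i=4
  ...## -> .   bit 3 = 0  t=0,i=16
  ...#. -> .   bit 2 = 0  t=0,i=11
  ....# -> .   bit 1 = 0  t=0,i=15
  ..... -> #   bit 0 = 1  t=1,i=13
  bits 01000111010010101011000011100001 = 1196077281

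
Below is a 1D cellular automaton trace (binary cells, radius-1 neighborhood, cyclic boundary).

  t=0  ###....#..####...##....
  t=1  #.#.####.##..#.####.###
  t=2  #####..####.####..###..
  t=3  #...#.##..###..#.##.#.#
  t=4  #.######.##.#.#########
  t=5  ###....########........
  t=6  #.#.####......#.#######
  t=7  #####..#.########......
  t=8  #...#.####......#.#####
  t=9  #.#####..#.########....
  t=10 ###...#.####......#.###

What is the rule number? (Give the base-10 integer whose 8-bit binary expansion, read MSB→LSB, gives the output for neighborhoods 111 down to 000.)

  ###|.  b7=0 t=0,i=1
  ##.|#  b6=1 t=0,i=2
  #.#|#  b5=1 t=1,i=1
  #..|.  b4=0 t=0,i=3
  .##|#  b3=1 t=0,i=0
  .#.|#  b2=1 t=0,i=7
  ..#|#  b1=1 t=0,i=6
  ...|#  b0=1 t=0,i=4
  bits 01101111 = 111

111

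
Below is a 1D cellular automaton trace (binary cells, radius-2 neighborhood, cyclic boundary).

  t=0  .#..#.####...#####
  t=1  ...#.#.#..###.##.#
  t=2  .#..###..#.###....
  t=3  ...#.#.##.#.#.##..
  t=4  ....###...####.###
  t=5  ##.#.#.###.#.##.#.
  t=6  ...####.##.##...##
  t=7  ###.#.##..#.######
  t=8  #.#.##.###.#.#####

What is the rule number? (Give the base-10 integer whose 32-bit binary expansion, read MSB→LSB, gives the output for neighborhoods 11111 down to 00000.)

2872040520

  nb #####: next=#  (t=0,i=15, bit31=1)
  nb ####.: next=.  (t=0,i=8, bit30=0)
  nb ###.#: next=#  (t=0,i=17, bit29=1)
  nb ###..: next=.  (t=0,i=9, bit28=0)
  nb ##.##: next=#  (t=1,i=13, bit27=1)
  nb ##.#.: next=.  (t=0,i=0, bit26=0)
  nb ##..#: next=#  (t=2,i=7, bit25=1)
  nb ##...: next=#  (t=0,i=10, bit24=1)
  nb #.###: next=.  (t=0,i=6, bit23=0)
  nb #.##.: next=.  (t=1,i=14, bit22=0)
  nb #.#.#: next=#  (t=1,i=5, bit21=1)
  nb #.#..: next=.  (t=0,i=1, bit20=0)
  nb #..##: next=#  (t=1,i=9, bit19=1)
  nb #..#.: next=#  (t=0,i=3, bit18=1)
  nb #...#: next=#  (t=0,i=11, bit17=1)
  nb #....: next=#  (t=2,i=15, bit16=1)
  nb .####: next=#  (t=0,i=7, bit15=1)
  nb .###.: next=#  (t=1,i=11, bit14=1)
  nb .##.#: next=.  (t=1,i=15, bit13=0)
  nb .##..: next=#  (t=3,i=15, bit12=1)
  nb .#.##: next=#  (t=0,i=5, bit11=1)
  nb .#.#.: next=#  (t=1,i=4, bit10=1)
  nb .#..#: next=.  (t=0,i=2, bit9=0)
  nb .#...: next=.  (t=1,i=0, bit8=0)
  nb ..###: next=.  (t=0,i=13, bit7=0)
  nb ..##.: next=#  (t=6,i=16, bit6=1)
  nb ..#.#: next=.  (t=0,i=4, bit5=0)
  nb ..#..: next=.  (t=2,i=1, bit4=0)
  nb ...##: next=#  (t=0,i=12, bit3=1)
  nb ...#.: next=.  (t=1,i=2, bit2=0)
  nb ....#: next=.  (t=2,i=17, bit1=0)
  nb .....: next=.  (t=2,i=16, bit0=0)
  bits 10101011001011111101110001001000 = 2872040520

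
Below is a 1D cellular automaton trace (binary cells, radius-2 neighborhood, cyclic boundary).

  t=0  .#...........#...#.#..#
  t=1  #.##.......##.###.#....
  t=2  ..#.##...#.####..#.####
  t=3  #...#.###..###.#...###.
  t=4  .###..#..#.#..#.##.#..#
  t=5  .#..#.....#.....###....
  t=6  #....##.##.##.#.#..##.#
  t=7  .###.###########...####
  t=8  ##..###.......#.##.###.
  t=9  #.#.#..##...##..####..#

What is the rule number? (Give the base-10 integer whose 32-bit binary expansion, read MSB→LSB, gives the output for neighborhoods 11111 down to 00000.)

  nb #####: next=.  (t=7,i=7, bit31=0)
  nb ####.: next=#  (t=2,i=13, bit30=1)
  nb ###.#: next=.  (t=1,i=16, bit29=0)
  nb ###..: next=.  (t=2,i=14, bit28=0)
  nb ##.##: next=#  (t=1,i=13, bit27=1)
  nb ##.#.: next=#  (t=1,i=17, bit26=1)
  nb ##..#: next=#  (t=2,i=0, bit25=1)
  nb ##...: next=#  (t=1,i=4, bit24=1)
  nb #.###: next=#  (t=1,i=14, bit23=1)
  nb #.##.: next=#  (t=1,i=2, bit22=1)
  nb #.#.#: next=#  (t=6,i=14, bit21=1)
  nb #.#..: next=.  (t=0,i=1, bit20=0)
  nb #..##: next=.  (t=3,i=10, bit19=0)
  nb #..#.: next=.  (t=0,i=21, bit18=0)
  nb #...#: next=#  (t=0,i=15, bit17=1)
  nb #....: next=#  (t=0,i=3, bit16=1)
  nb .####: next=#  (t=2,i=12, bit15=1)
  nb .###.: next=.  (t=1,i=15, bit14=0)
  nb .##.#: next=#  (t=1,i=12, bit13=1)
  nb .##..: next=.  (t=1,i=3, bit12=0)
  nb .#.##: next=.  (t=1,i=1, bit11=0)
  nb .#.#.: next=#  (t=0,i=0, bit10=1)
  nb .#..#: next=.  (t=0,i=20, bit9=0)
  nb .#...: next=#  (t=0,i=2, bit8=1)
  nb ..###: next=#  (t=3,i=11, bit7=1)
  nb ..##.: next=#  (t=1,i=11, bit6=1)
  nb ..#.#: next=.  (t=0,i=17, bit5=0)
  nb ..#..: next=.  (t=0,i=13, bit4=0)
  nb ...##: next=.  (t=1,i=10, bit3=0)
  nb ...#.: next=#  (t=0,i=12, bit2=1)
  nb ....#: next=#  (t=0,i=11, bit1=1)
  nb .....: next=.  (t=0,i=4, bit0=0)
  bits 01001111111000111010010111000110 = 1340319174

1340319174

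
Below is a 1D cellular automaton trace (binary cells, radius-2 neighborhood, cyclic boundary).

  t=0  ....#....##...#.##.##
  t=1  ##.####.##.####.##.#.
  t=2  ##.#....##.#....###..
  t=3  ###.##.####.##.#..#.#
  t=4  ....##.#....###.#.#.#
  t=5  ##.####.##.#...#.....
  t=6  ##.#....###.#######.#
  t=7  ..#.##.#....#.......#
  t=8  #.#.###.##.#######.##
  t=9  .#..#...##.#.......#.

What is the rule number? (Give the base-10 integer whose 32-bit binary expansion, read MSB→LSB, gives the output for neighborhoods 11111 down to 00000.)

  nb #####: next=.  (t=6,i=14, bit31=0)
  nb ####.: next=.  (t=1,i=5, bit30=0)
  nb ###.#: next=.  (t=1,i=6, bit29=0)
  nb ###..: next=#  (t=2,i=18, bit28=1)
  nb ##.##: next=.  (t=0,i=18, bit27=0)
  nb ##.#.: next=#  (t=1,i=18, bit26=1)
  nb ##..#: next=.  (t=2,i=19, bit25=0)
  nb ##...: next=#  (t=0,i=0, bit24=1)
  nb #.###: next=#  (t=1,i=3, bit23=1)
  nb #.##.: next=#  (t=0,i=16, bit22=1)
  nb #.#.#: next=.  (t=1,i=19, bit21=0)
  nb #.#..: next=.  (t=2,i=3, bit20=0)
  nb #..##: next=#  (t=2,i=20, bit19=1)
  nb #..#.: next=.  (t=3,i=17, bit18=0)
  nb #...#: next=#  (t=0,i=12, bit17=1)
  nb #....: next=#  (t=0,i=1, bit16=1)
  nb .####: next=.  (t=1,i=4, bit15=0)
  nb .###.: next=.  (t=2,i=17, bit14=0)
  nb .##.#: next=#  (t=0,i=17, bit13=1)
  nb .##..: next=.  (t=0,i=10, bit12=0)
  nb .#.##: next=.  (t=0,i=15, bit11=0)
  nb .#.#.: next=.  (t=4,i=17, bit10=0)
  nb .#..#: next=#  (t=3,i=16, bit9=1)
  nb .#...: next=#  (t=0,i=5, bit8=1)
  nb ..###: next=.  (t=2,i=16, bit7=0)
  nb ..##.: next=#  (t=0,i=9, bit6=1)
  nb ..#.#: next=#  (t=0,i=14, bit5=1)
  nb ..#..: next=#  (t=0,i=4, bit4=1)
  nb ...##: next=#  (t=0,i=8, bit3=1)
  nb ...#.: next=#  (t=0,i=3, bit2=1)
  nb ....#: next=.  (t=0,i=2, bit1=0)
  nb .....: next=#  (t=5,i=18, bit0=1)
  bits 00010101110010110010001101111101 = 365634429

365634429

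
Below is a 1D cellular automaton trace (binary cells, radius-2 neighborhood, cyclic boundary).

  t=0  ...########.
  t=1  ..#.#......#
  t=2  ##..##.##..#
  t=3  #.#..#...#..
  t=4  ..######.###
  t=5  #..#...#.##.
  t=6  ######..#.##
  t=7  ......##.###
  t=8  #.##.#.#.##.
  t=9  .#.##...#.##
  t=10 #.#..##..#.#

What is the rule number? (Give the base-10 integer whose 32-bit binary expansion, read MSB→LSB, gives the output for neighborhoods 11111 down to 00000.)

  #####|.  b31=0 t=0,i=5
  ####.|.  b30=0 t=0,i=9
  ###.#|#  b29=1 t=4,i=7
  ###..|.  b28=0 t=0,i=10
  ##.##|.  b27=0 t=2,i=6
  ##.#.|#  b26=1 t=5,i=11
  ##..#|#  b25=1 t=2,i=2
  ##...|#  b24=1 t=0,i=11
  #.###|#  b23=1 t=4,i=9
  #.##.|.  b22=0 t=2,i=7
  #.#.#|.  b21=0 t=8,i=0
  #.#..|#  b20=1 t=1,i=4
  #..##|.  b19=0 t=2,i=3
  #..#.|#  b18=1 t=1,i=1
  #...#|#  b17=1 t=3,i=7
  #....|.  b16=0 t=0,i=0
  .####|#  b15=1 t=0,i=4
  .###.|#  b14=1 t=2,i=0
  .##.#|#  b13=1 t=2,i=5
  .##..|.  b12=0 t=2,i=8
  .#.##|#  b11=1 t=5,i=8
  .#.#.|.  b10=0 t=1,i=3
  .#..#|#  b9=1 t=1,i=0
  .#...|#  b8=1 t=1,i=5
  ..###|.  b7=0 t=0,i=3
  ..##.|.  b6=0 t=2,i=4
  ..#.#|.  b5=0 t=1,i=2
  ..#..|#  b4=1 t=1,i=11
  ...##|#  b3=1 t=0,i=2
  ...#.|.  b2=0 t=1,i=10
  ....#|.  b1=0 t=0,i=1
  .....|#  b0=1 t=1,i=7
  bits 00100111100101101110101100011001 = 664202009

664202009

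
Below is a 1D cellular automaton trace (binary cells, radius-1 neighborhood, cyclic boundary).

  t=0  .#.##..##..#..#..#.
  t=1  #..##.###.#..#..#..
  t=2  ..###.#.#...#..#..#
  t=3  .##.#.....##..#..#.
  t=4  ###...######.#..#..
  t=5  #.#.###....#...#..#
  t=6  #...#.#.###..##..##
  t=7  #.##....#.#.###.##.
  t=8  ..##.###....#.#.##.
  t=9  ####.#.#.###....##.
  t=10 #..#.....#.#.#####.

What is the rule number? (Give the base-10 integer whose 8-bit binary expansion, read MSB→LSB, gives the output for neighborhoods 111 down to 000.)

75

  nb ###: next=.  (t=1,i=7, bit7=0)
  nb ##.: next=#  (t=0,i=4, bit6=1)
  nb #.#: next=.  (t=0,i=2, bit5=0)
  nb #..: next=.  (t=0,i=5, bit4=0)
  nb .##: next=#  (t=0,i=3, bit3=1)
  nb .#.: next=.  (t=0,i=1, bit2=0)
  nb ..#: next=#  (t=0,i=0, bit1=1)
  nb ...: next=#  (t=2,i=10, bit0=1)
  bits 01001011 = 75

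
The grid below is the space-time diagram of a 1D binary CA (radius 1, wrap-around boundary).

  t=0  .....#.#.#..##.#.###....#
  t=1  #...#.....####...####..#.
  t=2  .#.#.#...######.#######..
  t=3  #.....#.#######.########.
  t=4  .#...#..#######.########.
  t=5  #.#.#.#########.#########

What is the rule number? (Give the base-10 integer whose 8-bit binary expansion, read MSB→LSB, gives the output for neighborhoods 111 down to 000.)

218

  ### -> #   bit 7 = 1  t=0,i=18
  ##. -> #   bit 6 = 1  t=0,i=13
  #.# -> .   bit 5 = 0  t=0,i=6
  #.. -> #   bit 4 = 1  t=0,i=0
  .## -> #   bit 3 = 1  t=0,i=12
  .#. -> .   bit 2 = 0  t=0,i=5
  ..# -> #   bit 1 = 1  t=0,i=4
  ... -> .   bit 0 = 0  t=0,i=1
  bits 11011010 = 218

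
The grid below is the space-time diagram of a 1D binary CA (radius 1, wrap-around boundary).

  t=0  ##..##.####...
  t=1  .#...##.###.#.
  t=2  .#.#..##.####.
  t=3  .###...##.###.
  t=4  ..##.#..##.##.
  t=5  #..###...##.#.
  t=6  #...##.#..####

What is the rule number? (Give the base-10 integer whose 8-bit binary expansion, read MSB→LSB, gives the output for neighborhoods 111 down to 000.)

229

  [7] ### => #  t=0,i=8
  [6] ##. => #  t=0,i=1
  [5] #.# => #  t=0,i=6
  [4] #.. => .  t=0,i=2
  [3] .## => .  t=0,i=0
  [2] .#. => #  t=1,i=1
  [1] ..# => .  t=0,i=3
  [0] ... => #  t=0,i=12
  bits 11100101 = 229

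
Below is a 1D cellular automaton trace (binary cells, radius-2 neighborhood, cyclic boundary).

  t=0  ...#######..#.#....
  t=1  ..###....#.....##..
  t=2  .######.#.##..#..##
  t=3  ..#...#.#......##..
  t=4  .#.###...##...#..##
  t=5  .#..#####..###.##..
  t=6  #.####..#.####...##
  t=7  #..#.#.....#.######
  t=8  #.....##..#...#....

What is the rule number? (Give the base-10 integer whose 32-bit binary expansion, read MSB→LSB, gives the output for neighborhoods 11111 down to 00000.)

  ##### -> .   bit 31 = 0  t=0,i=5
  ####. -> .   bit 30 = 0  t=0,i=8
  ###.# -> #   bit 29 = 1  t=2,i=6
  ###.. -> #   bit 28 = 1  t=0,i=9
  ##.## -> .   bit 27 = 0  t=2,i=0
  ##.#. -> .   bit 26 = 0  t=2,i=7
  ##..# -> .   bit 25 = 0  t=0,i=10
  ##... -> #   bit 24 = 1  t=1,i=5
  #.### -> .   bit 23 = 0  t=2,i=1
  #.##. -> .   bit 22 = 0  t=2,i=10
  #.#.# -> #   bit 21 = 1  t=2,i=8
  #.#.. -> .   bit 20 = 0  t=0,i=14
  #..## -> #   bit 19 = 1  t=2,i=16
  #..#. -> .   bit 18 = 0  t=0,i=11
  #...# -> #   bit 17 = 1  t=3,i=4
  #.... -> #   bit 16 = 1  t=0,i=16
  .#### -> #   bit 15 = 1  t=0,i=4
  .###. -> #   bit 14 = 1  t=1,i=3
  .##.# -> .   bit 13 = 0  t=2,i=18
  .##.. -> .   bit 12 = 0  t=1,i=16
  .#.## -> .   bit 11 = 0  t=2,i=9
  .#.#. -> .   bit 10 = 0  t=0,i=13
  .#..# -> #   bit 9 = 1  t=2,i=15
  .#... -> #   bit 8 = 1  t=0,i=15
  ..### -> #   bit 7 = 1  t=0,i=3
  ..##. -> .   bit 6 = 0  t=1,i=15
  ..#.# -> .   bit 5 = 0  t=0,i=12
  ..#.. -> .   bit 4 = 0  t=1,i=9
  ...## -> #   bit 3 = 1  t=0,i=2
  ...#. -> #   bit 2 = 1  t=1,i=8
  ....# -> .   bit 1 = 0  t=0,i=1
  ..... -> .   bit 0 = 0  t=0,i=0
  bits 00110001001010111100001110001100 = 824951692

824951692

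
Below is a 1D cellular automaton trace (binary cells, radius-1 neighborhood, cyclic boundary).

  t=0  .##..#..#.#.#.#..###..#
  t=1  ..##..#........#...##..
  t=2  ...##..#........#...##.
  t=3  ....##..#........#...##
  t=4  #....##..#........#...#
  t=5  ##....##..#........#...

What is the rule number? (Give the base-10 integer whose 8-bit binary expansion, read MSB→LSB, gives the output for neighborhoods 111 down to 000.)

80

  ### -> .   bit 7 = 0  t=0,i=18
  ##. -> #   bit 6 = 1  t=0,i=2
  #.# -> .   bit 5 = 0  t=0,i=0
  #.. -> #   bit 4 = 1  t=0,i=3
  .## -> .   bit 3 = 0  t=0,i=1
  .#. -> .   bit 2 = 0  t=0,i=5
  ..# -> .   bit 1 = 0  t=0,i=4
  ... -> .   bit 0 = 0  t=1,i=0
  bits 01010000 = 80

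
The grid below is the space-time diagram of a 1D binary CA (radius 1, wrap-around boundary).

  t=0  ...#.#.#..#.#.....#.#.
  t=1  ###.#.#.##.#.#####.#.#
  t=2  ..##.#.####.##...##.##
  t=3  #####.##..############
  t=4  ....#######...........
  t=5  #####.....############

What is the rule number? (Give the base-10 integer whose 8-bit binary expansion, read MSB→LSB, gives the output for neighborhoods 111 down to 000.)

  nb ###: next=.  (t=1,i=0, bit7=0)
  nb ##.: next=#  (t=1,i=2, bit6=1)
  nb #.#: next=#  (t=0,i=4, bit5=1)
  nb #..: next=#  (t=0,i=8, bit4=1)
  nb .##: next=#  (t=1,i=8, bit3=1)
  nb .#.: next=.  (t=0,i=3, bit2=0)
  nb ..#: next=#  (t=0,i=2, bit1=1)
  nb ...: next=#  (t=0,i=0, bit0=1)
  bits 01111011 = 123

123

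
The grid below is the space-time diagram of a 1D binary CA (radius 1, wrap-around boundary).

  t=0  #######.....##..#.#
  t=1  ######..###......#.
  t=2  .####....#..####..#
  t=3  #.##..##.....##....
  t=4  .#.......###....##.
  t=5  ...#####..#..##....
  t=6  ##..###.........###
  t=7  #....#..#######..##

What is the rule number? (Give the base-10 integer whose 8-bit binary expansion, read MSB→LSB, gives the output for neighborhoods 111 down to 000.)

161

  nb ###: next=#  (t=0,i=0, bit7=1)
  nb ##.: next=.  (t=0,i=6, bit6=0)
  nb #.#: next=#  (t=0,i=17, bit5=1)
  nb #..: next=.  (t=0,i=7, bit4=0)
  nb .##: next=.  (t=0,i=12, bit3=0)
  nb .#.: next=.  (t=0,i=16, bit2=0)
  nb ..#: next=.  (t=0,i=11, bit1=0)
  nb ...: next=#  (t=0,i=8, bit0=1)
  bits 10100001 = 161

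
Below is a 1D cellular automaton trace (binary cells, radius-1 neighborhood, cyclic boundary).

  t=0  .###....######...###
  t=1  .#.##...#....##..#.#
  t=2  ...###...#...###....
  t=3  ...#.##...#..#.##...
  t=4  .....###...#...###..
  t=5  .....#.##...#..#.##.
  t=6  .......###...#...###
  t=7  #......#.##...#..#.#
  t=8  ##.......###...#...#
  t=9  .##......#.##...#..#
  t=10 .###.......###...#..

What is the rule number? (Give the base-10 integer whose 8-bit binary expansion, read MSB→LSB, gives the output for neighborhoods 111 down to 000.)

  [7] ### => .  t=0,i=2
  [6] ##. => #  t=0,i=3
  [5] #.# => .  t=0,i=0
  [4] #.. => #  t=0,i=4
  [3] .## => #  t=0,i=1
  [2] .#. => .  t=1,i=1
  [1] ..# => .  t=0,i=7
  [0] ... => .  t=0,i=5
  bits 01011000 = 88

88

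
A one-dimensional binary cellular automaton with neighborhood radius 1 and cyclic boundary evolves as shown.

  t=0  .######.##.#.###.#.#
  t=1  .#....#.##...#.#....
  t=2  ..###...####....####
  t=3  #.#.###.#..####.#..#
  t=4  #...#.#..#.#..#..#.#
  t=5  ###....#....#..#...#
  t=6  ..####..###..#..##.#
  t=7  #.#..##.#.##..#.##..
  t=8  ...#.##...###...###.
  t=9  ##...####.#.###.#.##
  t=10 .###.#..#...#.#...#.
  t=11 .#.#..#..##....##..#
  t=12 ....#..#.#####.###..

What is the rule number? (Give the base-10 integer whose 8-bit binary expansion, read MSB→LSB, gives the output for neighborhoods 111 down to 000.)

  ### -> .   bit 7 = 0  t=0,i=2
  ##. -> #   bit 6 = 1  t=0,i=6
  #.# -> .   bit 5 = 0  t=0,i=0
  #.. -> #   bit 4 = 1  t=1,i=2
  .## -> #   bit 3 = 1  t=0,i=1
  .#. -> .   bit 2 = 0  t=0,i=11
  ..# -> .   bit 1 = 0  t=1,i=0
  ... -> #   bit 0 = 1  t=1,i=3
  bits 01011001 = 89

89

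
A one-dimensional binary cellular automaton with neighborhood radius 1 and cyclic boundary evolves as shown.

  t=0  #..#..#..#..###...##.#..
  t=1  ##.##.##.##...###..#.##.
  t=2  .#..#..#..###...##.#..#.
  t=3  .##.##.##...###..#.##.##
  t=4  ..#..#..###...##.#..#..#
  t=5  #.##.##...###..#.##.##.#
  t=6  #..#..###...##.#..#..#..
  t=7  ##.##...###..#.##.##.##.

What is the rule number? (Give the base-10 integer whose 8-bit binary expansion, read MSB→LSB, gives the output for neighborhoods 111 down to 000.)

85

  ### -> .   bit 7 = 0  t=0,i=13
  ##. -> #   bit 6 = 1  t=0,i=14
  #.# -> .   bit 5 = 0  t=0,i=20
  #.. -> #   bit 4 = 1  t=0,i=1
  .## -> .   bit 3 = 0  t=0,i=12
  .#. -> #   bit 2 = 1  t=0,i=0
  ..# -> .   bit 1 = 0  t=0,i=2
  ... -> #   bit 0 = 1  t=0,i=16
  bits 01010101 = 85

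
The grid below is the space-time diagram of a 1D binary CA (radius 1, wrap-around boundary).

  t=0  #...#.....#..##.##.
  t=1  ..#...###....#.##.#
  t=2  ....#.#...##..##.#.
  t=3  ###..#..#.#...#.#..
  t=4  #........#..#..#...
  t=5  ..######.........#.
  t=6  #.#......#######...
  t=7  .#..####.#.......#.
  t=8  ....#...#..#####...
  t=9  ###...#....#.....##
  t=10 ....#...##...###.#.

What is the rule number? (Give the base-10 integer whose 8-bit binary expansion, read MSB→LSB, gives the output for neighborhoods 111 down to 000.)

  nb ###: next=.  (t=1,i=7, bit7=0)
  nb ##.: next=.  (t=0,i=14, bit6=0)
  nb #.#: next=#  (t=0,i=15, bit5=1)
  nb #..: next=.  (t=0,i=1, bit4=0)
  nb .##: next=#  (t=0,i=13, bit3=1)
  nb .#.: next=.  (t=0,i=0, bit2=0)
  nb ..#: next=.  (t=0,i=3, bit1=0)
  nb ...: next=#  (t=0,i=2, bit0=1)
  bits 00101001 = 41

41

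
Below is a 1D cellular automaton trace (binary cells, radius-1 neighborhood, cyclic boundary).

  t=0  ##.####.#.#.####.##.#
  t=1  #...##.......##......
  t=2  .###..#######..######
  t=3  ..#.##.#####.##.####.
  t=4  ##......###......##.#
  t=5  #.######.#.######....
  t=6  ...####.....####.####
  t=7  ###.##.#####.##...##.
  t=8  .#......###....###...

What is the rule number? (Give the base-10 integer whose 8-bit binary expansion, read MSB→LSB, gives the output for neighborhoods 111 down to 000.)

  [7] ### => #  t=0,i=0
  [6] ##. => .  t=0,i=1
  [5] #.# => .  t=0,i=2
  [4] #.. => #  t=1,i=1
  [3] .## => .  t=0,i=3
  [2] .#. => .  t=0,i=8
  [1] ..# => #  t=1,i=3
  [0] ... => #  t=1,i=2
  bits 10010011 = 147

147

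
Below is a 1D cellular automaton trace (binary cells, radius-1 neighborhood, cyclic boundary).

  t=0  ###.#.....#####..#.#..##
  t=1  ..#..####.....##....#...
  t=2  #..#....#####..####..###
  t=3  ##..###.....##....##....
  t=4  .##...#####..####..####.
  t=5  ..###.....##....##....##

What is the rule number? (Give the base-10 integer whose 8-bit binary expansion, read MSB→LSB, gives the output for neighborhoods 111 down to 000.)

81

  [7] ### => .  t=0,i=0
  [6] ##. => #  t=0,i=2
  [5] #.# => .  t=0,i=3
  [4] #.. => #  t=0,i=5
  [3] .## => .  t=0,i=10
  [2] .#. => .  t=0,i=4
  [1] ..# => .  t=0,i=9
  [0] ... => #  t=0,i=6
  bits 01010001 = 81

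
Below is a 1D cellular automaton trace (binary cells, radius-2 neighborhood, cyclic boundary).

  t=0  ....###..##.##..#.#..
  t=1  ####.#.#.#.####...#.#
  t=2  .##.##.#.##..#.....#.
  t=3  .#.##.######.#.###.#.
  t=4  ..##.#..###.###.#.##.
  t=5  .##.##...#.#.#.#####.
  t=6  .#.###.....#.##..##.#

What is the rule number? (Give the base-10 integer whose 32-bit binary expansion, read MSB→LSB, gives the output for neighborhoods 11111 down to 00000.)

3463534683

  ##### -> #   bit 31 = 1  t=1,i=1
  ####. -> #   bit 30 = 1  t=1,i=2
  ###.# -> .   bit 29 = 0  t=1,i=3
  ###.. -> .   bit 28 = 0  t=0,i=6
  ##.## -> #   bit 27 = 1  t=0,i=11
  ##.#. -> #   bit 26 = 1  t=1,i=4
  ##..# -> #   bit 25 = 1  t=0,i=7
  ##... -> .   bit 24 = 0  t=1,i=15
  #.### -> .   bit 23 = 0  t=1,i=11
  #.##. -> #   bit 22 = 1  t=0,i=12
  #.#.# -> #   bit 21 = 1  t=1,i=5
  #.#.. -> #   bit 20 = 1  t=0,i=18
  #..## -> .   bit 19 = 0  t=0,i=8
  #..#. -> .   bit 18 = 0  t=0,i=15
  #...# -> .   bit 17 = 0  t=1,i=16
  #.... -> #   bit 16 = 1  t=0,i=20
  .#### -> .   bit 15 = 0  t=1,i=0
  .###. -> #   bit 14 = 1  t=0,i=5
  .##.# -> .   bit 13 = 0  t=0,i=10
  .##.. -> #   bit 12 = 1  t=0,i=13
  .#.## -> #   bit 11 = 1  t=1,i=10
  .#.#. -> .   bit 10 = 0  t=0,i=17
  .#..# -> .   bit 9 = 0  t=2,i=20
  .#... -> .   bit 8 = 0  t=0,i=19
  ..### -> .   bit 7 = 0  t=0,i=4
  ..##. -> #   bit 6 = 1  t=0,i=9
  ..#.# -> .   bit 5 = 0  t=0,i=16
  ..#.. -> #   bit 4 = 1  t=2,i=13
  ...## -> #   bit 3 = 1  t=0,i=3
  ...#. -> .   bit 2 = 0  t=1,i=17
  ....# -> #   bit 1 = 1  t=0,i=2
  ..... -> #   bit 0 = 1  t=0,i=0
  bits 11001110011100010101100001011011 = 3463534683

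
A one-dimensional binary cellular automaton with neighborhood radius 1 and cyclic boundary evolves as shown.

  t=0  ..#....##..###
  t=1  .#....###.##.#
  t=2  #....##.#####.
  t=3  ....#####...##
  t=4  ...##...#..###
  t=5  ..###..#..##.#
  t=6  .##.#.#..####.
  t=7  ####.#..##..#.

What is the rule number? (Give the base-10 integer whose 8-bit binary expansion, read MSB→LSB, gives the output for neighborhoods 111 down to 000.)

  [7] ### => .  t=0,i=12
  [6] ##. => #  t=0,i=8
  [5] #.# => #  t=1,i=0
  [4] #.. => .  t=0,i=0
  [3] .## => #  t=0,i=7
  [2] .#. => .  t=0,i=2
  [1] ..# => #  t=0,i=1
  [0] ... => .  t=0,i=4
  bits 01101010 = 106

106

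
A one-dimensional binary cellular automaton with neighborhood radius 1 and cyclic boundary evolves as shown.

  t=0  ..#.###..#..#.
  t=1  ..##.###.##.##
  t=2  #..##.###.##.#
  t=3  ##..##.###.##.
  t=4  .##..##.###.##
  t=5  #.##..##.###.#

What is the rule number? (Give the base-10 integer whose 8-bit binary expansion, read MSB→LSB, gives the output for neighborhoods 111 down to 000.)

244

  [7] ### => #  t=0,i=5
  [6] ##. => #  t=0,i=6
  [5] #.# => #  t=0,i=3
  [4] #.. => #  t=0,i=7
  [3] .## => .  t=0,i=4
  [2] .#. => #  t=0,i=2
  [1] ..# => .  t=0,i=1
  [0] ... => .  t=0,i=0
  bits 11110100 = 244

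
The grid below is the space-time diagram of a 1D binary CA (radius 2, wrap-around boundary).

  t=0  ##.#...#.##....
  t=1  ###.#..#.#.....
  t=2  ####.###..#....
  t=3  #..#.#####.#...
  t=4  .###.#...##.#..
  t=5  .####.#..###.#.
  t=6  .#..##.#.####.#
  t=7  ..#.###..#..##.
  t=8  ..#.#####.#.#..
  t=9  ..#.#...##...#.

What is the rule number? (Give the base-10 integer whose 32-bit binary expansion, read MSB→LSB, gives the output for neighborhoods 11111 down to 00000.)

  nb #####: next=.  (t=3,i=7, bit31=0)
  nb ####.: next=.  (t=2,i=2, bit30=0)
  nb ###.#: next=#  (t=1,i=2, bit29=1)
  nb ###..: next=#  (t=2,i=7, bit28=1)
  nb ##.##: next=.  (t=2,i=4, bit27=0)
  nb ##.#.: next=#  (t=0,i=2, bit26=1)
  nb ##..#: next=#  (t=2,i=8, bit25=1)
  nb ##...: next=.  (t=0,i=11, bit24=0)
  nb #.###: next=#  (t=2,i=5, bit23=1)
  nb #.##.: next=#  (t=0,i=9, bit22=1)
  nb #.#.#: next=.  (t=6,i=7, bit21=0)
  nb #.#..: next=.  (t=0,i=3, bit20=0)
  nb #..##: next=.  (t=5,i=0, bit19=0)
  nb #..#.: next=#  (t=1,i=6, bit18=1)
  nb #...#: next=.  (t=0,i=5, bit17=0)
  nb #....: next=.  (t=0,i=12, bit16=0)
  nb .####: next=.  (t=2,i=1, bit15=0)
  nb .###.: next=#  (t=1,i=1, bit14=1)
  nb .##.#: next=#  (t=0,i=1, bit13=1)
  nb .##..: next=.  (t=0,i=10, bit12=0)
  nb .#.##: next=.  (t=0,i=8, bit11=0)
  nb .#.#.: next=.  (t=1,i=8, bit10=0)
  nb .#..#: next=#  (t=1,i=5, bit9=1)
  nb .#...: next=#  (t=0,i=4, bit8=1)
  nb ..###: next=#  (t=1,i=0, bit7=1)
  nb ..##.: next=#  (t=0,i=0, bit6=1)
  nb ..#.#: next=#  (t=0,i=7, bit5=1)
  nb ..#..: next=.  (t=2,i=10, bit4=0)
  nb ...##: next=.  (t=0,i=14, bit3=0)
  nb ...#.: next=.  (t=0,i=6, bit2=0)
  nb ....#: next=.  (t=0,i=13, bit1=0)
  nb .....: next=.  (t=1,i=12, bit0=0)
  bits 00110110110001000110001111100000 = 918840288

918840288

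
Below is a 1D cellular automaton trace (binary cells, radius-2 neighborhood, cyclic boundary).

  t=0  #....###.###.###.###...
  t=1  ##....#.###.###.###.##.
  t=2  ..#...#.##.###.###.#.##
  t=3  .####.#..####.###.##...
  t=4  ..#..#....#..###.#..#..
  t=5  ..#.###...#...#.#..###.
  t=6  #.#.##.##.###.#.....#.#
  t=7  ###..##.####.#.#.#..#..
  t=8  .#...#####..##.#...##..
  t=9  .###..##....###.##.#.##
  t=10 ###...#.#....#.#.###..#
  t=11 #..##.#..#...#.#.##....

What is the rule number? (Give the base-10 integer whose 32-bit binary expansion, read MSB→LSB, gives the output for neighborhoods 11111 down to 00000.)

2376524145

  #####|#  b31=1 t=8,i=7
  ####.|.  b30=0 t=3,i=3
  ###.#|.  b29=0 t=0,i=7
  ###..|.  b28=0 t=0,i=19
  ##.##|#  b27=1 t=0,i=8
  ##.#.|#  b26=1 t=2,i=18
  ##..#|.  b25=0 t=2,i=0
  ##...|#  b24=1 t=0,i=20
  #.###|#  b23=1 t=0,i=9
  #.##.|.  b22=0 t=1,i=0
  #.#.#|#  b21=1 t=2,i=19
  #.#..|.  b20=0 t=3,i=6
  #..##|.  b19=0 t=3,i=8
  #..#.|#  b18=1 t=2,i=1
  #...#|#  b17=1 t=0,i=21
  #....|.  b16=0 t=0,i=2
  .####|#  b15=1 t=3,i=2
  .###.|#  b14=1 t=0,i=6
  .##.#|#  b13=1 t=1,i=21
  .##..|.  b12=0 t=1,i=1
  .#.##|.  b11=0 t=1,i=7
  .#.#.|.  b10=0 t=5,i=15
  .#..#|.  b9=0 t=3,i=7
  .#...|#  b8=1 t=0,i=1
  ..###|.  b7=0 t=0,i=5
  ..##.|#  b6=1 t=7,i=5
  ..#.#|#  b5=1 t=1,i=6
  ..#..|#  b4=1 t=0,i=0
  ...##|.  b3=0 t=0,i=4
  ...#.|.  b2=0 t=0,i=22
  ....#|.  b1=0 t=0,i=3
  .....|#  b0=1 t=6,i=17
  bits 10001101101001101110000101110001 = 2376524145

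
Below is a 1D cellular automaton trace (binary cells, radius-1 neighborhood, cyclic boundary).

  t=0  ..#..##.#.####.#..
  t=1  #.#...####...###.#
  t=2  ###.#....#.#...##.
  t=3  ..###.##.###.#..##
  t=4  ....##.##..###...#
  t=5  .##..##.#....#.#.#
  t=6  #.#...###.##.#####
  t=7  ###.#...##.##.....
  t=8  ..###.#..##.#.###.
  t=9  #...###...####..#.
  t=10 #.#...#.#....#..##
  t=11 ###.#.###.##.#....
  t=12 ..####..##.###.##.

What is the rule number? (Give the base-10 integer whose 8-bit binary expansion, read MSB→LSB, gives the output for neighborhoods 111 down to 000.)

  ###|.  b7=0 t=0,i=11
  ##.|#  b6=1 t=0,i=6
  #.#|#  b5=1 t=0,i=7
  #..|.  b4=0 t=0,i=3
  .##|.  b3=0 t=0,i=5
  .#.|#  b2=1 t=0,i=2
  ..#|.  b1=0 t=0,i=1
  ...|#  b0=1 t=0,i=0
  bits 01100101 = 101

101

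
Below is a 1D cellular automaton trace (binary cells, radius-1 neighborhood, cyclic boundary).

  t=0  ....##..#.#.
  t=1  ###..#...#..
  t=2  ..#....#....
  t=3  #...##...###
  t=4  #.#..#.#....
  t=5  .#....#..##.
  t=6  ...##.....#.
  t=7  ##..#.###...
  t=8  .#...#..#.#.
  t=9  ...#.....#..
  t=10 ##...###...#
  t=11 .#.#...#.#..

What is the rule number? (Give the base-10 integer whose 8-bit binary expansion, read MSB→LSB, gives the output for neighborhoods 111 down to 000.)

97

  ###|.  b7=0 t=1,i=1
  ##.|#  b6=1 t=0,i=5
  #.#|#  b5=1 t=0,i=9
  #..|.  b4=0 t=0,i=6
  .##|.  b3=0 t=0,i=4
  .#.|.  b2=0 t=0,i=8
  ..#|.  b1=0 t=0,i=3
  ...|#  b0=1 t=0,i=0
  bits 01100001 = 97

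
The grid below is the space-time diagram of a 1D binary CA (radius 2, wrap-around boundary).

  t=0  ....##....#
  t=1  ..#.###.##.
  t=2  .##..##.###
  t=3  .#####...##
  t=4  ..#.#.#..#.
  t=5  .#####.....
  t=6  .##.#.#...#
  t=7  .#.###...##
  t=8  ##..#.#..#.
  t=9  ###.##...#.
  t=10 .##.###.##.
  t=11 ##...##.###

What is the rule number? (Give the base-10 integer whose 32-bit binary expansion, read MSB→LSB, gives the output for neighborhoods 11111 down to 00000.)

1734923494

  [31] ##### => .  t=3,i=3
  [30] ####. => #  t=3,i=4
  [29] ###.# => #  t=1,i=6
  [28] ###.. => .  t=3,i=5
  [27] ##.## => .  t=1,i=7
  [26] ##.#. => #  t=6,i=3
  [25] ##..# => #  t=2,i=3
  [24] ##... => #  t=0,i=6
  [23] #.### => .  t=1,i=4
  [22] #.##. => #  t=1,i=8
  [21] #.#.# => #  t=4,i=4
  [20] #.#.. => .  t=4,i=6
  [19] #..## => #  t=2,i=4
  [18] #..#. => .  t=4,i=8
  [17] #...# => .  t=1,i=0
  [16] #.... => .  t=0,i=1
  [15] .#### => #  t=3,i=2
  [14] .###. => #  t=1,i=5
  [13] .##.# => .  t=2,i=6
  [12] .##.. => #  t=0,i=5
  [11] .#.## => .  t=1,i=3
  [10] .#.#. => #  t=4,i=3
  [9] .#..# => .  t=4,i=7
  [8] .#... => .  t=0,i=0
  [7] ..### => #  t=5,i=1
  [6] ..##. => #  t=0,i=4
  [5] ..#.# => #  t=1,i=2
  [4] ..#.. => .  t=0,i=10
  [3] ...## => .  t=0,i=3
  [2] ...#. => #  t=0,i=9
  [1] ....# => #  t=0,i=2
  [0] ..... => .  t=5,i=8
  bits 01100111011010001101010011100110 = 1734923494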